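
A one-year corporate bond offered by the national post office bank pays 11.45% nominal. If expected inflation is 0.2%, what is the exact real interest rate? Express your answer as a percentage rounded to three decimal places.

11.228%

By the Fisher relation, 1 + r = (1 + i)/(1 + π).
1 + r = 1.11450 / 1.00200 = 1.1122754
r = 1.1122754 − 1 = 11.22754%, i.e. 11.228%.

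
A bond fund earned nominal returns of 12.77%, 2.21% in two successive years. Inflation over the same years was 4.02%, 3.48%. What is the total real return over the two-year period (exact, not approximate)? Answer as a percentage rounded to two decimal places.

7.08%

Compound the nominal returns: 1.1277 × 1.0221 = 1.152622.
Compound inflation: 1.0402 × 1.0348 = 1.076399.
Deflate: 1.152622 / 1.076399 = 1.070813.
Total real return = 1.070813 − 1 → 7.08%.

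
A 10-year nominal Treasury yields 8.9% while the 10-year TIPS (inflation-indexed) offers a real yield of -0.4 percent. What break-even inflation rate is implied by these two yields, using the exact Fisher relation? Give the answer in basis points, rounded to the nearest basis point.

(1 + π) = (1 + i)/(1 + r) = 1.08900 / 0.99600 = 1.093373
Break-even inflation = 1.093373 − 1 → 934 basis points.

934 basis points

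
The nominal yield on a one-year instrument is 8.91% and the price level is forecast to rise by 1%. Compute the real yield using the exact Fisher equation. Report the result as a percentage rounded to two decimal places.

By the Fisher relation, 1 + r = (1 + i)/(1 + π).
1 + r = 1.08910 / 1.01000 = 1.078317
r = 1.078317 − 1 = 7.8317%, i.e. 7.83%.

7.83%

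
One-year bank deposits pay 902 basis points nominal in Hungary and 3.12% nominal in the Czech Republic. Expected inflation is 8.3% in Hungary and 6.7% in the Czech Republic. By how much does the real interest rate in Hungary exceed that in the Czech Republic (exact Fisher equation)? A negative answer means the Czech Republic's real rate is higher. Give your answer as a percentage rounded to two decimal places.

Hungary: (1 + 0.0902)/(1 + 0.0830) − 1 = 0.6648%
The Czech Republic: (1 + 0.0312)/(1 + 0.0670) − 1 = -3.3552%
Differential = 0.6648% − (-3.3552%) = 4.0200% → 4.02%.

4.02%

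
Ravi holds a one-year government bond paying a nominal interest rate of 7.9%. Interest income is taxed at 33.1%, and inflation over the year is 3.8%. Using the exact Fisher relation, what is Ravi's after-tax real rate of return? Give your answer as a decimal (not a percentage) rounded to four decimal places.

After-tax nominal return = 7.9% × (1 − 0.331) = 5.2851%.
1 + r = 1.052851 / 1.03800 = 1.014307
After-tax real rate = 1.014307 − 1 → 0.0143.

0.0143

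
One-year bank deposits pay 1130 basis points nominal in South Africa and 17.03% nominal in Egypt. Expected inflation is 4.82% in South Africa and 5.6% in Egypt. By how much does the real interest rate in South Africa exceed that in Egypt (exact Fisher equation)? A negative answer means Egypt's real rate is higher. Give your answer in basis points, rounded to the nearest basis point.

South Africa: (1 + 0.1130)/(1 + 0.0482) − 1 = 6.1820%
Egypt: (1 + 0.1703)/(1 + 0.0560) − 1 = 10.8239%
Differential = 6.1820% − 10.8239% = -4.6418% → -464 basis points.

-464 basis points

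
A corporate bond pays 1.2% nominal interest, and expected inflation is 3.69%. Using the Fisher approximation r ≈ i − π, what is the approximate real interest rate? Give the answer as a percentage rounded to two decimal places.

r ≈ i − π = 1.2% − 3.69% = -2.49%.

-2.49%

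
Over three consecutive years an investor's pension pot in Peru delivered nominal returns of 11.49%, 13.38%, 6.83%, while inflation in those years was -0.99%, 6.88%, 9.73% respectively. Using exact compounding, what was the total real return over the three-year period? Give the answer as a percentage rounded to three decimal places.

Nominal growth factor = 1.1149 × 1.1338 × 1.0683 = 1.350410
Price-level growth factor = 0.9901 × 1.0688 × 1.0973 = 1.161184
Real growth factor = 1.350410 / 1.161184 = 1.162960
Total real return = 1.162960 − 1 → 16.296%.

16.296%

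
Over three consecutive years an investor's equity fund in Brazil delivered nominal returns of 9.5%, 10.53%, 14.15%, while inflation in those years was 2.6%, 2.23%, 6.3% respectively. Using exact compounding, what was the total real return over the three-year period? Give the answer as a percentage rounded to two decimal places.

Nominal growth factor = 1.0950 × 1.1053 × 1.1415 = 1.381561
Price-level growth factor = 1.0260 × 1.0223 × 1.0630 = 1.114959
Real growth factor = 1.381561 / 1.114959 = 1.239114
Total real return = 1.239114 − 1 → 23.91%.

23.91%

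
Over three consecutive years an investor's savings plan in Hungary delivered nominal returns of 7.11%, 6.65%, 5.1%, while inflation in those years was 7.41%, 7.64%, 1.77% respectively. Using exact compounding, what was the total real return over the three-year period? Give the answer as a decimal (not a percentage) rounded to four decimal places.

0.0204

Compound the nominal returns: 1.0711 × 1.0665 × 1.0510 = 1.200587.
Compound inflation: 1.0741 × 1.0764 × 1.0177 = 1.176625.
Deflate: 1.200587 / 1.176625 = 1.020365.
Total real return = 1.020365 − 1 → 0.0204.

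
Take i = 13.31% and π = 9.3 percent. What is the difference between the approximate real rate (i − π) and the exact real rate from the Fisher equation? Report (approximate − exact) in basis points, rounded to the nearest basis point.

Approximate: r ≈ 13.310% − 9.300% = 4.0100%
Exact: (1 + 0.1331)/(1 + 0.0930) − 1 = 3.6688%
Error = 4.0100% − 3.6688% = 0.3412% → 34 basis points.

34 basis points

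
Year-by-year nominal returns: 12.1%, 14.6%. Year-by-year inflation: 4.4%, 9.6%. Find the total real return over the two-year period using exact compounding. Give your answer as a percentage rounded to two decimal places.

Compound the nominal returns: 1.1210 × 1.1460 = 1.284666.
Compound inflation: 1.0440 × 1.0960 = 1.144224.
Deflate: 1.284666 / 1.144224 = 1.122740.
Total real return = 1.122740 − 1 → 12.27%.

12.27%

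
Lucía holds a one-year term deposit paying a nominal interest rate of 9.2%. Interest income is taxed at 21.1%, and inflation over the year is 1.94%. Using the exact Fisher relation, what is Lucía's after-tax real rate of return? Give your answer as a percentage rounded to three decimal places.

5.218%

After-tax nominal return = 9.2% × (1 − 0.211) = 7.2588%.
1 + r = 1.072588 / 1.01940 = 1.052176
After-tax real rate = 1.052176 − 1 → 5.218%.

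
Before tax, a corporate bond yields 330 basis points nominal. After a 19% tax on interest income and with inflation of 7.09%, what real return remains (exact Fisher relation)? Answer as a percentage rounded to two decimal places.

-4.12%

After-tax nominal return = 3.3% × (1 − 0.19) = 2.6730%.
1 + r = 1.02673 / 1.07090 = 0.958754
After-tax real rate = 0.958754 − 1 → -4.12%.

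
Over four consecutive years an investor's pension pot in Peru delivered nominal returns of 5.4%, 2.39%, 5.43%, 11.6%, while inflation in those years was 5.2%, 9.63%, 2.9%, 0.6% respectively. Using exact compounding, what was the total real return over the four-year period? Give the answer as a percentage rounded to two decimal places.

Compound the nominal returns: 1.0540 × 1.0239 × 1.0543 × 1.1160 = 1.269774.
Compound inflation: 1.0520 × 1.0963 × 1.0290 × 1.0060 = 1.193874.
Deflate: 1.269774 / 1.193874 = 1.063575.
Total real return = 1.063575 − 1 → 6.36%.

6.36%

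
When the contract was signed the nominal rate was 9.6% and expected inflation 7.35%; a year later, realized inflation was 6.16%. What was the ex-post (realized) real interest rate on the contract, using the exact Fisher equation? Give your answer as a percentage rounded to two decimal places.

Ex-post: (1 + 0.0960)/(1 + 0.0616) − 1 = 3.2404%
So the realized real rate is 3.24%.

3.24%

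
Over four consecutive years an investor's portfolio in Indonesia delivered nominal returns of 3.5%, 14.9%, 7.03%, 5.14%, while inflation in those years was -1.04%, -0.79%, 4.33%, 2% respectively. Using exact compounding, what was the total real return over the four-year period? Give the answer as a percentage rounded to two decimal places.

28.09%

Compound the nominal returns: 1.0350 × 1.1490 × 1.0703 × 1.0514 = 1.338240.
Compound inflation: 0.9896 × 0.9921 × 1.0433 × 1.0200 = 1.044779.
Deflate: 1.338240 / 1.044779 = 1.280883.
Total real return = 1.280883 − 1 → 28.09%.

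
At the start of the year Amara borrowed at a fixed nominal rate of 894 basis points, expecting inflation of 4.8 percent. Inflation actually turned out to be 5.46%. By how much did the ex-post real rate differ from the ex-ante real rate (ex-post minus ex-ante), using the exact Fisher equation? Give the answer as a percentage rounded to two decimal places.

-0.65%

Ex-ante: (1 + 0.0894)/(1 + 0.0480) − 1 = 3.9504%
Ex-post: (1 + 0.0894)/(1 + 0.0546) − 1 = 3.2998%
Difference (ex-post − ex-ante) = -0.6506% → -0.65%.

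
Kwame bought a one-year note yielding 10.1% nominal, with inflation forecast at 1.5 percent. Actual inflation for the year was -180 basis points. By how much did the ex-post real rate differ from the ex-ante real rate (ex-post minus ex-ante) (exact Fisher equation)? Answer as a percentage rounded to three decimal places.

Ex-ante: (1 + 0.1010)/(1 + 0.0150) − 1 = 8.4729%
Ex-post: (1 + 0.1010)/(1 − 0.0180) − 1 = 12.1181%
Difference (ex-post − ex-ante) = 3.6452% → 3.645%.

3.645%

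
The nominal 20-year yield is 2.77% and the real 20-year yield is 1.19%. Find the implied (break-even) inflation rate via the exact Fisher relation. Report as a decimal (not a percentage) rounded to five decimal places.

0.01561

(1 + π) = (1 + i)/(1 + r) = 1.02770 / 1.01190 = 1.015614
Break-even inflation = 1.015614 − 1 → 0.01561.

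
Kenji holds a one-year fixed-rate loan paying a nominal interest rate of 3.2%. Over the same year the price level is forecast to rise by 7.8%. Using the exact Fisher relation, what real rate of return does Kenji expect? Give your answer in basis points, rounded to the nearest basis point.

-427 basis points

1 + r = 1.03200 / 1.07800 = 0.957328
r = 0.957328 − 1 = -4.2672%, i.e. -427 basis points.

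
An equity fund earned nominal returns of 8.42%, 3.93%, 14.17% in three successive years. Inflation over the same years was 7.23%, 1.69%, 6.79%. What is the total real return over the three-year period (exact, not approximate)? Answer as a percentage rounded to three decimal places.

10.478%

Compound the nominal returns: 1.0842 × 1.0393 × 1.1417 = 1.286478.
Compound inflation: 1.0723 × 1.0169 × 1.0679 = 1.164462.
Deflate: 1.286478 / 1.164462 = 1.104784.
Total real return = 1.104784 − 1 → 10.478%.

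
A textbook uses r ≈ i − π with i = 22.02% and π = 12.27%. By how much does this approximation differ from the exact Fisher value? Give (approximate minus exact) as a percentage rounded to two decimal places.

1.07%

Approximate: r ≈ 22.020% − 12.270% = 9.7500%
Exact: (1 + 0.2202)/(1 + 0.1227) − 1 = 8.6844%
Error = 9.7500% − 8.6844% = 1.0656% → 1.07%.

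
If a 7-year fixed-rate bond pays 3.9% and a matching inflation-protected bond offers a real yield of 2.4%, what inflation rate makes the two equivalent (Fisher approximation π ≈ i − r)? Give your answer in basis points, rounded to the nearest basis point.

150 basis points

π ≈ i − r = 3.9% − 2.4% → 150 basis points.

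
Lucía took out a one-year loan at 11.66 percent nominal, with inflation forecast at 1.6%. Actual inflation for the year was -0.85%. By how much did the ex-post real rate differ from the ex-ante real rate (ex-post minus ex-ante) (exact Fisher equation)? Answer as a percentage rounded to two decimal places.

2.72%

Ex-ante: (1 + 0.1166)/(1 + 0.0160) − 1 = 9.9016%
Ex-post: (1 + 0.1166)/(1 − 0.0085) − 1 = 12.6172%
Difference (ex-post − ex-ante) = 2.7157% → 2.72%.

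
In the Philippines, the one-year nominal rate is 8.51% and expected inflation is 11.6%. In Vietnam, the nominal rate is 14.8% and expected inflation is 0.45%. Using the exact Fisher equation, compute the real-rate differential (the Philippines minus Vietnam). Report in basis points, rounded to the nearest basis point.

-1705 basis points

The Philippines: (1 + 0.0851)/(1 + 0.1160) − 1 = -2.7688%
Vietnam: (1 + 0.1480)/(1 + 0.0045) − 1 = 14.2857%
Differential = -2.7688% − 14.2857% = -17.0545% → -1705 basis points.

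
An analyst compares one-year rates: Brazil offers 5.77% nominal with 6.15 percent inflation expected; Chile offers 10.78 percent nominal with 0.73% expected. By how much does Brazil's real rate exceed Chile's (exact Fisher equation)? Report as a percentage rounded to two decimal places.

-10.34%

Brazil: (1 + 0.0577)/(1 + 0.0615) − 1 = -0.3580%
Chile: (1 + 0.1078)/(1 + 0.0073) − 1 = 9.9772%
Differential = -0.3580% − 9.9772% = -10.3352% → -10.34%.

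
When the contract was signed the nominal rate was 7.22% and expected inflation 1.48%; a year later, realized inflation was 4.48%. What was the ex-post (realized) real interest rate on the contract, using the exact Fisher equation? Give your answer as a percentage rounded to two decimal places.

Ex-post: (1 + 0.0722)/(1 + 0.0448) − 1 = 2.6225%
So the realized real rate is 2.62%.

2.62%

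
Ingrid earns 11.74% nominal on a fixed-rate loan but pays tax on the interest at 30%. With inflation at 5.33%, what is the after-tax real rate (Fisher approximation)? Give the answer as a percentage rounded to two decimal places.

After-tax nominal return = 11.74% × (1 − 0.3) = 8.2180%.
r ≈ 8.2180% − 5.33% → 2.89%.

2.89%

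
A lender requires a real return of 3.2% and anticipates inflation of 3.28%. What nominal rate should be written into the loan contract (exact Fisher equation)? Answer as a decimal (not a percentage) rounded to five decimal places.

0.06585

(1 + i) = (1 + r)(1 + π) = 1.03200 × 1.03280 = 1.0658496
i = 1.0658496 − 1, so the required nominal rate is 0.06585.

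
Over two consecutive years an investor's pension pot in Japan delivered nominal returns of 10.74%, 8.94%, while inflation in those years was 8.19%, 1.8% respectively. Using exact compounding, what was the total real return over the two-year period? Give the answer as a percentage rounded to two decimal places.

Compound the nominal returns: 1.1074 × 1.0894 = 1.206402.
Compound inflation: 1.0819 × 1.0180 = 1.101374.
Deflate: 1.206402 / 1.101374 = 1.095360.
Total real return = 1.095360 − 1 → 9.54%.

9.54%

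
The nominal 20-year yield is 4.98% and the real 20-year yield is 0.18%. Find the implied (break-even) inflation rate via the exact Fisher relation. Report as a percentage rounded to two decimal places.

4.79%

(1 + π) = (1 + i)/(1 + r) = 1.04980 / 1.00180 = 1.047914
Break-even inflation = 1.047914 − 1 → 4.79%.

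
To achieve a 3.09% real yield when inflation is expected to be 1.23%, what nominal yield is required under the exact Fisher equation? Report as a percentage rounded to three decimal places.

4.358%

(1 + i) = (1 + r)(1 + π) = 1.03090 × 1.01230 = 1.04358007
i = 1.04358007 − 1, so the required nominal rate is 4.358%.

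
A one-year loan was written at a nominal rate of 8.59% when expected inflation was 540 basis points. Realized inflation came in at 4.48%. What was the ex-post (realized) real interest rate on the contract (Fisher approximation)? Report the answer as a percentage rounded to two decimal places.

Ex-post: 8.59% − 4.48% = 4.110%
So the realized real rate is 4.11%.

4.11%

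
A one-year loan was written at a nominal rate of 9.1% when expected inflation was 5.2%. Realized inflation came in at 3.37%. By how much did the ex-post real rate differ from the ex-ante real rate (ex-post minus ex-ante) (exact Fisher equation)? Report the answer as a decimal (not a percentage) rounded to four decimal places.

Ex-ante: (1 + 0.0910)/(1 + 0.0520) − 1 = 3.7072%
Ex-post: (1 + 0.0910)/(1 + 0.0337) − 1 = 5.5432%
Difference (ex-post − ex-ante) = 1.8360% → 0.0184.

0.0184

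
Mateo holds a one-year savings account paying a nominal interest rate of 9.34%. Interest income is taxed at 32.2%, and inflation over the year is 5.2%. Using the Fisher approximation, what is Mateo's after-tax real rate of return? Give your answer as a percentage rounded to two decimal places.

After-tax nominal return = 9.34% × (1 − 0.322) = 6.33252%.
r ≈ 6.33252% − 5.2% → 1.13%.

1.13%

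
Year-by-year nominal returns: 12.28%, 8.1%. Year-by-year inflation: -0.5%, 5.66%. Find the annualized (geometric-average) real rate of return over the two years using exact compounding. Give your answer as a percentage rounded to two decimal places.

Compound the nominal returns: 1.1228 × 1.0810 = 1.21374680.
Compound inflation: 0.9950 × 1.0566 = 1.05131700.
Deflate: 1.21374680 / 1.05131700 = 1.15450126.
Annualized real rate = 1.15450126^(1/2) − 1 = 7.4477% → 7.45%.

7.45%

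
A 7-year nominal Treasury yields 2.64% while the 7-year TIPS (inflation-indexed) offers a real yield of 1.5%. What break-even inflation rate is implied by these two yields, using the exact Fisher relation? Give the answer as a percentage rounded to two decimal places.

1.12%

(1 + π) = (1 + i)/(1 + r) = 1.02640 / 1.01500 = 1.011232
Break-even inflation = 1.011232 − 1 → 1.12%.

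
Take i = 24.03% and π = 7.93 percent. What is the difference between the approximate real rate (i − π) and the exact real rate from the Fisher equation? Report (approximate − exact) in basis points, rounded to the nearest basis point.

118 basis points

Approximate: r ≈ 24.030% − 7.930% = 16.1000%
Exact: (1 + 0.2403)/(1 + 0.0793) − 1 = 14.9171%
Error = 16.1000% − 14.9171% = 1.1829% → 118 basis points.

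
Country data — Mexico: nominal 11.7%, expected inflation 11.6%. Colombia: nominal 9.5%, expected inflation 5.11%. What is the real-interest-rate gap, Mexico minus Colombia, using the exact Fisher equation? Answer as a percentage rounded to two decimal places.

-4.09%

Mexico: (1 + 0.1170)/(1 + 0.1160) − 1 = 0.0896%
Colombia: (1 + 0.0950)/(1 + 0.0511) − 1 = 4.1766%
Differential = 0.0896% − 4.1766% = -4.0870% → -4.09%.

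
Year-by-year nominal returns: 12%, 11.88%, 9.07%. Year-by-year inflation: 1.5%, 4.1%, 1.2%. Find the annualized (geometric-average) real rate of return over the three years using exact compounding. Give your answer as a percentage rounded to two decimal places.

8.52%

Nominal growth factor = 1.1200 × 1.1188 × 1.0907 = 1.36670818
Price-level growth factor = 1.0150 × 1.0410 × 1.0120 = 1.06929438
Real growth factor = 1.36670818 / 1.06929438 = 1.27814024
Annualized real rate = 1.27814024^(1/3) − 1 = 8.5241% → 8.52%.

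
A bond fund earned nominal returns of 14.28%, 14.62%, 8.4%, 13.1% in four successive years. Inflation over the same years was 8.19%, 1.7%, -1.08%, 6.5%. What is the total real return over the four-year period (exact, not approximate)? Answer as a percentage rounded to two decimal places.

Nominal growth factor = 1.1428 × 1.1462 × 1.0840 × 1.1310 = 1.605915
Price-level growth factor = 1.0819 × 1.0170 × 0.9892 × 1.0650 = 1.159156
Real growth factor = 1.605915 / 1.159156 = 1.385418
Total real return = 1.385418 − 1 → 38.54%.

38.54%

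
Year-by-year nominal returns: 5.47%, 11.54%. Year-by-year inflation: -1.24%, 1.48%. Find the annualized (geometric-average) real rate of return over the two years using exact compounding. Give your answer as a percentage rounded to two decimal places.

8.34%

Nominal growth factor = 1.0547 × 1.1154 = 1.17641238
Price-level growth factor = 0.9876 × 1.0148 = 1.00221648
Real growth factor = 1.17641238 / 1.00221648 = 1.17381065
Annualized real rate = 1.17381065^(1/2) − 1 = 8.3425% → 8.34%.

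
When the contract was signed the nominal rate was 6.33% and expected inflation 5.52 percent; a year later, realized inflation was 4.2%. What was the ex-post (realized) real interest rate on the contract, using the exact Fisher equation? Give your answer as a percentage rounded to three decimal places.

Ex-post: (1 + 0.0633)/(1 + 0.0420) − 1 = 2.0441%
So the realized real rate is 2.044%.

2.044%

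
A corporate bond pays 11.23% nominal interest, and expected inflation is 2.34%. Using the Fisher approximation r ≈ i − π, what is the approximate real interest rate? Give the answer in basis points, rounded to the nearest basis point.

r ≈ i − π = 11.23% − 2.34% = 889 basis points.

889 basis points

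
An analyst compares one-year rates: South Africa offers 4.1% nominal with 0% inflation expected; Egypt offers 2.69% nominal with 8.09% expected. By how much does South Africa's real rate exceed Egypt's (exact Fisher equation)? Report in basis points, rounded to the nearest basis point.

910 basis points

South Africa: (1 + 0.0410)/(1 + 0.0000) − 1 = 4.1000%
Egypt: (1 + 0.0269)/(1 + 0.0809) − 1 = -4.9958%
Differential = 4.1000% − (-4.9958%) = 9.0958% → 910 basis points.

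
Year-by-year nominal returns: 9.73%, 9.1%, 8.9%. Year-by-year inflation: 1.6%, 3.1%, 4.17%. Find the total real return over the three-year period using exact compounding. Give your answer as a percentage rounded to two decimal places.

Nominal growth factor = 1.0973 × 1.0910 × 1.0890 = 1.303701
Price-level growth factor = 1.0160 × 1.0310 × 1.0417 = 1.091177
Real growth factor = 1.303701 / 1.091177 = 1.194766
Total real return = 1.194766 − 1 → 19.48%.

19.48%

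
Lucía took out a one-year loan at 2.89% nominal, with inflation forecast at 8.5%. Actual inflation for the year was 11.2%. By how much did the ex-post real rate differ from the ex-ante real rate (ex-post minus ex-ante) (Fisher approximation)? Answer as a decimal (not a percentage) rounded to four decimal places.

Ex-ante: 2.89% − 8.5% = -5.610%
Ex-post: 2.89% − 11.2% = -8.310%
Difference (ex-post − ex-ante) = -2.7000% → -0.0270.

-0.0270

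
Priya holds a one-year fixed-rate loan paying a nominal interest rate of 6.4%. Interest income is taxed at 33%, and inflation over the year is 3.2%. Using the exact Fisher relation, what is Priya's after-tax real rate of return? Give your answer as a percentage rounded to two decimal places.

1.05%

After-tax nominal return = 6.4% × (1 − 0.33) = 4.2880%.
1 + r = 1.04288 / 1.03200 = 1.010543
After-tax real rate = 1.010543 − 1 → 1.05%.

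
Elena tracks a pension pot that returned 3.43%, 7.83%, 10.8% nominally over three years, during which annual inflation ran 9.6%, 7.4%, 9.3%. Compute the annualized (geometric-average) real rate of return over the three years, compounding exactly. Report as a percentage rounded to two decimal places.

Nominal growth factor = 1.0343 × 1.0783 × 1.1080 = 1.23573654
Price-level growth factor = 1.0960 × 1.0740 × 1.0930 = 1.28657467
Real growth factor = 1.23573654 / 1.28657467 = 0.96048568
Annualized real rate = 0.96048568^(1/3) − 1 = -1.3349% → -1.33%.

-1.33%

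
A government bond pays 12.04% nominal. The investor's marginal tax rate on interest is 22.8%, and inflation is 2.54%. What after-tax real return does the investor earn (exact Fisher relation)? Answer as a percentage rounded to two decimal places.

6.59%

After-tax nominal return = 12.04% × (1 − 0.228) = 9.29488%.
1 + r = 1.0929488 / 1.02540 = 1.065876
After-tax real rate = 1.065876 − 1 → 6.59%.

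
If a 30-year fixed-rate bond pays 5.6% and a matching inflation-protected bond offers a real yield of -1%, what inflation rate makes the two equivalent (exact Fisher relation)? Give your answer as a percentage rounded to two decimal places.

(1 + π) = (1 + i)/(1 + r) = 1.05600 / 0.99000 = 1.066667
Break-even inflation = 1.066667 − 1 → 6.67%.

6.67%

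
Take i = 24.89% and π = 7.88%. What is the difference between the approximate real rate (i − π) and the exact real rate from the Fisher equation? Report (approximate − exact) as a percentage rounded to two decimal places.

1.24%

Approximate: r ≈ 24.890% − 7.880% = 17.0100%
Exact: (1 + 0.2489)/(1 + 0.0788) − 1 = 15.7675%
Error = 17.0100% − 15.7675% = 1.2425% → 1.24%.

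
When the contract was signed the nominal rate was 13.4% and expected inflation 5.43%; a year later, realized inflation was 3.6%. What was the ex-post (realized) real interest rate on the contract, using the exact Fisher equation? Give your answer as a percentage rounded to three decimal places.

9.459%

Ex-post: (1 + 0.1340)/(1 + 0.0360) − 1 = 9.45946%
So the realized real rate is 9.459%.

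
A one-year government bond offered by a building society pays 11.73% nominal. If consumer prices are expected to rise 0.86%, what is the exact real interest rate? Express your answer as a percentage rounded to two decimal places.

10.78%

By the Fisher relation, 1 + r = (1 + i)/(1 + π).
1 + r = 1.11730 / 1.00860 = 1.107773
r = 1.107773 − 1 = 10.7773%, i.e. 10.78%.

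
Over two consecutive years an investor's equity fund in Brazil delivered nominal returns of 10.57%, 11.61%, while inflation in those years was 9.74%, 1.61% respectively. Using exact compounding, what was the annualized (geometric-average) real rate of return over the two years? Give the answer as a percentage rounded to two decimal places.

5.20%

Nominal growth factor = 1.1057 × 1.1161 = 1.23407177
Price-level growth factor = 1.0974 × 1.0161 = 1.11506814
Real growth factor = 1.23407177 / 1.11506814 = 1.10672319
Annualized real rate = 1.10672319^(1/2) − 1 = 5.2009% → 5.20%.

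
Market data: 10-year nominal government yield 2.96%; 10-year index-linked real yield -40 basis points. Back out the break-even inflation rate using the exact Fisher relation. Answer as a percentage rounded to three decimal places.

3.373%

(1 + π) = (1 + i)/(1 + r) = 1.02960 / 0.99600 = 1.0337349
Break-even inflation = 1.0337349 − 1 → 3.373%.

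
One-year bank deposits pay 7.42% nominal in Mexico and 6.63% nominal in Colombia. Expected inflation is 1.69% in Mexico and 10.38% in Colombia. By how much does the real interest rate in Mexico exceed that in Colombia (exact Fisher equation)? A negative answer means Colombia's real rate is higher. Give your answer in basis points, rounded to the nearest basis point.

903 basis points

Mexico: (1 + 0.0742)/(1 + 0.0169) − 1 = 5.6348%
Colombia: (1 + 0.0663)/(1 + 0.1038) − 1 = -3.3974%
Differential = 5.6348% − (-3.3974%) = 9.0321% → 903 basis points.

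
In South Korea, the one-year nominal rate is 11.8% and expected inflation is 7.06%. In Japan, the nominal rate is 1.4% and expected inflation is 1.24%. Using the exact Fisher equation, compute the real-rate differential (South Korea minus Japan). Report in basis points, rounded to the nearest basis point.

South Korea: (1 + 0.1180)/(1 + 0.0706) − 1 = 4.4274%
Japan: (1 + 0.0140)/(1 + 0.0124) − 1 = 0.1580%
Differential = 4.4274% − 0.1580% = 4.2694% → 427 basis points.

427 basis points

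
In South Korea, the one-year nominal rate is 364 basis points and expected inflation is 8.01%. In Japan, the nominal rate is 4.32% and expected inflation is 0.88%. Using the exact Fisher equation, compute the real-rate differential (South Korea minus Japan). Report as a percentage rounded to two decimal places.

South Korea: (1 + 0.0364)/(1 + 0.0801) − 1 = -4.0459%
Japan: (1 + 0.0432)/(1 + 0.0088) − 1 = 3.4100%
Differential = -4.0459% − 3.4100% = -7.4559% → -7.46%.

-7.46%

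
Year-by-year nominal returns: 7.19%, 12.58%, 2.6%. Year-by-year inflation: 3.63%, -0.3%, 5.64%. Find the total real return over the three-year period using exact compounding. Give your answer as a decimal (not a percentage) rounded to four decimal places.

0.1344

Nominal growth factor = 1.0719 × 1.1258 × 1.0260 = 1.238120
Price-level growth factor = 1.0363 × 0.9970 × 1.0564 = 1.091463
Real growth factor = 1.238120 / 1.091463 = 1.134368
Total real return = 1.134368 − 1 → 0.1344.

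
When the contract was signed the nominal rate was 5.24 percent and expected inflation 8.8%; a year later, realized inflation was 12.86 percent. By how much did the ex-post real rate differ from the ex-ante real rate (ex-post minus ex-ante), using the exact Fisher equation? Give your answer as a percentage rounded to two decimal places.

-3.48%

Ex-ante: (1 + 0.0524)/(1 + 0.0880) − 1 = -3.2721%
Ex-post: (1 + 0.0524)/(1 + 0.1286) − 1 = -6.7517%
Difference (ex-post − ex-ante) = -3.4797% → -3.48%.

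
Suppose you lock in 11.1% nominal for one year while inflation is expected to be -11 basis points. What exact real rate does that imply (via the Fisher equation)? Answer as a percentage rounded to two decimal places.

11.22%

1 + r = 1.11100 / 0.99890 = 1.112223
r = 1.112223 − 1 = 11.2223%, i.e. 11.22%.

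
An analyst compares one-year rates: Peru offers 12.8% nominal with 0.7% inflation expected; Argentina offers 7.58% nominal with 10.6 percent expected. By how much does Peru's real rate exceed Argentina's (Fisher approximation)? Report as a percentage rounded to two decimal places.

15.12%

Peru: 12.8% − 0.7% = 12.100%
Argentina: 7.58% − 10.6% = -3.020%
Differential = 15.120% → 15.12%.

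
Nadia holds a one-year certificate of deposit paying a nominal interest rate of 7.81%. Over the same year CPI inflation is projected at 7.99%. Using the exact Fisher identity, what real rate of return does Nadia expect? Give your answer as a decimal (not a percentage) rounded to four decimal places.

-0.0017

1 + r = 1.07810 / 1.07990 = 0.998333
r = 0.998333 − 1 = -0.1667%, i.e. -0.0017.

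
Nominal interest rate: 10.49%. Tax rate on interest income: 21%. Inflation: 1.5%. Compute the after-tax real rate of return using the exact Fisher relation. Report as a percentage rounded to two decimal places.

6.69%

After-tax nominal return = 10.49% × (1 − 0.21) = 8.2871%.
1 + r = 1.082871 / 1.01500 = 1.066868
After-tax real rate = 1.066868 − 1 → 6.69%.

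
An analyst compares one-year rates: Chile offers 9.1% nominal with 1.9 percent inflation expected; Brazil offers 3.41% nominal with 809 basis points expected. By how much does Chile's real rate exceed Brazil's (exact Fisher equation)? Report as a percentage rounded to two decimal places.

Chile: (1 + 0.0910)/(1 + 0.0190) − 1 = 7.0658%
Brazil: (1 + 0.0341)/(1 + 0.0809) − 1 = -4.3297%
Differential = 7.0658% − (-4.3297%) = 11.3955% → 11.40%.

11.40%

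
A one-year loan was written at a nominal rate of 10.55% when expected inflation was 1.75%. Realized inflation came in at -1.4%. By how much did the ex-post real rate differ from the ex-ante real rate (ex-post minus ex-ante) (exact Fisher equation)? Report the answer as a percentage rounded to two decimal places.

3.47%

Ex-ante: (1 + 0.1055)/(1 + 0.0175) − 1 = 8.6486%
Ex-post: (1 + 0.1055)/(1 − 0.0140) − 1 = 12.1197%
Difference (ex-post − ex-ante) = 3.4710% → 3.47%.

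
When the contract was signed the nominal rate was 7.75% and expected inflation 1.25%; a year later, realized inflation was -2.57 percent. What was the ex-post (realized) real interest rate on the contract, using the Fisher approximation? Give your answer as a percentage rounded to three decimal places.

Ex-post: 7.75% − (-2.57%) = 10.320%
So the realized real rate is 10.320%.

10.320%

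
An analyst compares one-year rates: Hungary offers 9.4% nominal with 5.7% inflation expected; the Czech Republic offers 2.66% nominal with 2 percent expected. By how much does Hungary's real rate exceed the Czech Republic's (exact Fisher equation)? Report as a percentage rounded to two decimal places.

2.85%

Hungary: (1 + 0.0940)/(1 + 0.0570) − 1 = 3.5005%
The Czech Republic: (1 + 0.0266)/(1 + 0.0200) − 1 = 0.6471%
Differential = 3.5005% − 0.6471% = 2.8534% → 2.85%.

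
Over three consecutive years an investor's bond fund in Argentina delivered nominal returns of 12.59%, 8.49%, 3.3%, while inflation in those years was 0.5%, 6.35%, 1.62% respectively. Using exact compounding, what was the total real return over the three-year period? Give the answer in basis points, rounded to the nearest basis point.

1617 basis points

Compound the nominal returns: 1.1259 × 1.0849 × 1.0330 = 1.261798.
Compound inflation: 1.0050 × 1.0635 × 1.0162 = 1.086132.
Deflate: 1.261798 / 1.086132 = 1.161735.
Total real return = 1.161735 − 1 → 1617 basis points.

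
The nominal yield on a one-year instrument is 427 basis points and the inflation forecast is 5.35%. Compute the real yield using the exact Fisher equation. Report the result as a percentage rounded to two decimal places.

By the Fisher equation, 1 + r = (1 + i)/(1 + π).
1 + r = 1.04270 / 1.05350 = 0.989748
r = 0.989748 − 1 = -1.0252%, i.e. -1.03%.

-1.03%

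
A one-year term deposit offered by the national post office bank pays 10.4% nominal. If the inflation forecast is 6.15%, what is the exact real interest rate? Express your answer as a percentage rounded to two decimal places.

1 + r = 1.10400 / 1.06150 = 1.040038
r = 1.040038 − 1 = 4.0038%, i.e. 4.00%.

4.00%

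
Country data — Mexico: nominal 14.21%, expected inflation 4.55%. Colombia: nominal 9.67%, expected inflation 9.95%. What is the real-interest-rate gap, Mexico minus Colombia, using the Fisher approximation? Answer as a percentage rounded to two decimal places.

9.94%

Mexico: 14.21% − 4.55% = 9.660%
Colombia: 9.67% − 9.95% = -0.280%
Differential = 9.940% → 9.94%.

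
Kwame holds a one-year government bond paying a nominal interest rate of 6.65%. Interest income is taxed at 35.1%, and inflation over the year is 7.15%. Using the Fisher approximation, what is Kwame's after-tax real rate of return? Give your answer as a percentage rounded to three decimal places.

After-tax nominal return = 6.65% × (1 − 0.351) = 4.31585%.
r ≈ 4.31585% − 7.15% → -2.834%.

-2.834%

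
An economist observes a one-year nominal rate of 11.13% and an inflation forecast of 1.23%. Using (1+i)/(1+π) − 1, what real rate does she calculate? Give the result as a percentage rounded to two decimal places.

By the Fisher relation, 1 + r = (1 + i)/(1 + π).
1 + r = 1.11130 / 1.01230 = 1.097797
r = 1.097797 − 1 = 9.7797%, i.e. 9.78%.

9.78%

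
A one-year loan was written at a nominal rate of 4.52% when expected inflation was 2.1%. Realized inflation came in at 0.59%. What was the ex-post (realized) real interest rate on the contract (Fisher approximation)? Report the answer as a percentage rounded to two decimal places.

Ex-post: 4.52% − 0.59% = 3.930%
So the realized real rate is 3.93%.

3.93%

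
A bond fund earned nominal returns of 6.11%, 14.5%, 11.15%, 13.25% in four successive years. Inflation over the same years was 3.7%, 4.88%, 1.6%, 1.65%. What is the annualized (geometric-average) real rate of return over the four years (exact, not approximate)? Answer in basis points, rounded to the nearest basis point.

Compound the nominal returns: 1.0611 × 1.1450 × 1.1115 × 1.1325 = 1.52935913.
Compound inflation: 1.0370 × 1.0488 × 1.0160 × 1.0165 = 1.12323991.
Deflate: 1.52935913 / 1.12323991 = 1.36156053.
Annualized real rate = 1.36156053^(1/4) − 1 = 8.0213% → 802 basis points.

802 basis points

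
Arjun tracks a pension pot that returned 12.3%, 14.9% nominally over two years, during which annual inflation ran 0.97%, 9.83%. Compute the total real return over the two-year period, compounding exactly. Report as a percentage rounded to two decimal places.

16.36%

Compound the nominal returns: 1.1230 × 1.1490 = 1.290327.
Compound inflation: 1.0097 × 1.0983 = 1.108954.
Deflate: 1.290327 / 1.108954 = 1.163554.
Total real return = 1.163554 − 1 → 16.36%.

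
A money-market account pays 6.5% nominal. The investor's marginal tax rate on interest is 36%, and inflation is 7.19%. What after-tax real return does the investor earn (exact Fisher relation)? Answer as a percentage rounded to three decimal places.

-2.827%

After-tax nominal return = 6.5% × (1 − 0.36) = 4.1600%.
1 + r = 1.04160 / 1.07190 = 0.971732
After-tax real rate = 0.971732 − 1 → -2.827%.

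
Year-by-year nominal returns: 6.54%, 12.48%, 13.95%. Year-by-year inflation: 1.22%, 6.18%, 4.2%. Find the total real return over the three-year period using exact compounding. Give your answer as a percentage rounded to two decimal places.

Compound the nominal returns: 1.0654 × 1.1248 × 1.1395 = 1.365533.
Compound inflation: 1.0122 × 1.0618 × 1.0420 = 1.119894.
Deflate: 1.365533 / 1.119894 = 1.219342.
Total real return = 1.219342 − 1 → 21.93%.

21.93%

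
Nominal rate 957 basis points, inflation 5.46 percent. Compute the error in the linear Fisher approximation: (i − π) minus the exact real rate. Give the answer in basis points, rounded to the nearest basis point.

Approximate: r ≈ 9.570% − 5.460% = 4.1100%
Exact: (1 + 0.0957)/(1 + 0.0546) − 1 = 3.8972%
Error = 4.1100% − 3.8972% = 0.2128% → 21 basis points.

21 basis points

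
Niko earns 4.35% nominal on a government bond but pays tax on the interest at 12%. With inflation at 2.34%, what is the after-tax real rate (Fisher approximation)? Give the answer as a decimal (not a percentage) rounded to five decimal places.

0.01488

After-tax nominal return = 4.35% × (1 − 0.12) = 3.8280%.
r ≈ 3.8280% − 2.34% → 0.01488.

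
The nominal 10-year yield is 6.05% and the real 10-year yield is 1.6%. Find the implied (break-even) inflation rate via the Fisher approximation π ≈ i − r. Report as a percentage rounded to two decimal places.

π ≈ i − r = 6.05% − 1.6% → 4.45%.

4.45%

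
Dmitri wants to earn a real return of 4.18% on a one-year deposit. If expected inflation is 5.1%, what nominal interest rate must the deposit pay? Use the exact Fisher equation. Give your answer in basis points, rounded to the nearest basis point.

(1 + i) = (1 + r)(1 + π) = 1.04180 × 1.05100 = 1.0949318
i = 1.0949318 − 1, so the required nominal rate is 949 basis points.

949 basis points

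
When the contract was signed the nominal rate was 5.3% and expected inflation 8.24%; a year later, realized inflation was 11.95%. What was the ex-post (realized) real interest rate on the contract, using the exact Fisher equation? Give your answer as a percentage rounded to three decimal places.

-5.940%

Ex-post: (1 + 0.0530)/(1 + 0.1195) − 1 = -5.9402%
So the realized real rate is -5.940%.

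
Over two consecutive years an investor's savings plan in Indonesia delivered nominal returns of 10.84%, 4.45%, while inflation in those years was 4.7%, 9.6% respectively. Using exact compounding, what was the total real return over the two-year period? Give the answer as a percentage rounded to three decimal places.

0.890%

Nominal growth factor = 1.1084 × 1.0445 = 1.157724
Price-level growth factor = 1.0470 × 1.0960 = 1.147512
Real growth factor = 1.157724 / 1.147512 = 1.008899
Total real return = 1.008899 − 1 → 0.890%.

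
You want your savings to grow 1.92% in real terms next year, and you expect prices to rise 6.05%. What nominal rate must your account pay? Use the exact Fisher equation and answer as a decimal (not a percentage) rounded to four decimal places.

(1 + i) = (1 + r)(1 + π) = 1.01920 × 1.06050 = 1.0808616
i = 1.0808616 − 1, so the required nominal rate is 0.0809.

0.0809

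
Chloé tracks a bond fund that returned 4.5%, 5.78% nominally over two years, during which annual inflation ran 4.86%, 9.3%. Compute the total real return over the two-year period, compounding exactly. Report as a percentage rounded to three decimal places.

Compound the nominal returns: 1.0450 × 1.0578 = 1.105401.
Compound inflation: 1.0486 × 1.0930 = 1.146120.
Deflate: 1.105401 / 1.146120 = 0.964472.
Total real return = 0.964472 − 1 → -3.553%.

-3.553%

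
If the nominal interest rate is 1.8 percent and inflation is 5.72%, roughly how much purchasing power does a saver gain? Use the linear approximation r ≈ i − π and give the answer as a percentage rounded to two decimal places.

-3.92%

r ≈ i − π = 1.8% − 5.72% = -3.92%.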